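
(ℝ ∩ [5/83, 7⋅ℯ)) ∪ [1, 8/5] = [5/83, 7⋅ℯ)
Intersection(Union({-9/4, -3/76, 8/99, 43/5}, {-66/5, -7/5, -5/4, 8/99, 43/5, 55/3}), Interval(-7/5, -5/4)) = {-7/5, -5/4}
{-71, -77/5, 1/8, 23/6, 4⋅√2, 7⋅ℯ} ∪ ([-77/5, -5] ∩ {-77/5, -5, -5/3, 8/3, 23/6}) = {-71, -77/5, -5, 1/8, 23/6, 4⋅√2, 7⋅ℯ}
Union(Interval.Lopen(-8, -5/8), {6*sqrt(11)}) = Union({6*sqrt(11)}, Interval.Lopen(-8, -5/8))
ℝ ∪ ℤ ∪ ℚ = ℝ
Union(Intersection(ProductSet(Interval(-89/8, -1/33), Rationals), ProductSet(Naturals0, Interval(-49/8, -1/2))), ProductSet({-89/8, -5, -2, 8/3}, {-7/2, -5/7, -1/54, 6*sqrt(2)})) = ProductSet({-89/8, -5, -2, 8/3}, {-7/2, -5/7, -1/54, 6*sqrt(2)})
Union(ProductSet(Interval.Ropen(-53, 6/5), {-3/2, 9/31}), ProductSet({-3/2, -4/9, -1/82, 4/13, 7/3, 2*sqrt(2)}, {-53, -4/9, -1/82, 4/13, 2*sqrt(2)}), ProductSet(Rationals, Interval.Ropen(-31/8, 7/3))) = Union(ProductSet({-3/2, -4/9, -1/82, 4/13, 7/3, 2*sqrt(2)}, {-53, -4/9, -1/82, 4/13, 2*sqrt(2)}), ProductSet(Interval.Ropen(-53, 6/5), {-3/2, 9/31}), ProductSet(Rationals, Interval.Ropen(-31/8, 7/3)))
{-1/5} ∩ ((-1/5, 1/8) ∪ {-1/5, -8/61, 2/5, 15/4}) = {-1/5}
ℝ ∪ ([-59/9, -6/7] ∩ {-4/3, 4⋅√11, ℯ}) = ℝ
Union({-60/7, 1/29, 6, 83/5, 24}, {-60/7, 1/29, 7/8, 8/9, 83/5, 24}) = {-60/7, 1/29, 7/8, 8/9, 6, 83/5, 24}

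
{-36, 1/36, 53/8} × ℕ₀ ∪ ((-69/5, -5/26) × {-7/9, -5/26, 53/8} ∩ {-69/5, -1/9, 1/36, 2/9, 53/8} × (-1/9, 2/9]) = {-36, 1/36, 53/8} × ℕ₀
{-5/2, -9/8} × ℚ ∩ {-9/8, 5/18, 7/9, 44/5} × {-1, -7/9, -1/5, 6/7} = {-9/8} × {-1, -7/9, -1/5, 6/7}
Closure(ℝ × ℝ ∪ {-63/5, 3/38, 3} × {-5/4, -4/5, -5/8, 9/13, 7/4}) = ℝ × ℝ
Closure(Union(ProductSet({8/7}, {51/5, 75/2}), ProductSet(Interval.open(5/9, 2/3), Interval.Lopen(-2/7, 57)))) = Union(ProductSet({8/7}, {51/5, 75/2}), ProductSet({5/9, 2/3}, Interval(-2/7, 57)), ProductSet(Interval(5/9, 2/3), {-2/7, 57}), ProductSet(Interval.open(5/9, 2/3), Interval.Lopen(-2/7, 57)))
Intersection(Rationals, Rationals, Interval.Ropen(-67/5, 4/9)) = Intersection(Interval.Ropen(-67/5, 4/9), Rationals)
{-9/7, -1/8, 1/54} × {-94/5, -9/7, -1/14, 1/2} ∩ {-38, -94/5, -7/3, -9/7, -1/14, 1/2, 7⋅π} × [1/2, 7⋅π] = {-9/7} × {1/2}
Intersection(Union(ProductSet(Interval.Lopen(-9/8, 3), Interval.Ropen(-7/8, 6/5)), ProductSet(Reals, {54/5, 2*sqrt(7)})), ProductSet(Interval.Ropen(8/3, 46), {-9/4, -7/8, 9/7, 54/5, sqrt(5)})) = Union(ProductSet(Interval(8/3, 3), {-7/8}), ProductSet(Interval.Ropen(8/3, 46), {54/5}))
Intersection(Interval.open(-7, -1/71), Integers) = Range(-6, 0, 1)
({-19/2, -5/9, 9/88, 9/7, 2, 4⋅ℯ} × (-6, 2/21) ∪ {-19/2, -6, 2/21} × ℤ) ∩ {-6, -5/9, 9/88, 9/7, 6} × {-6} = {-6} × {-6}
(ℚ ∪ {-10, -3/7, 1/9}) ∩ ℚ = ℚ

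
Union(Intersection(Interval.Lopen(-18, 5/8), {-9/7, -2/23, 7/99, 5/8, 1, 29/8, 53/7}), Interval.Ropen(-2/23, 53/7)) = Union({-9/7}, Interval.Ropen(-2/23, 53/7))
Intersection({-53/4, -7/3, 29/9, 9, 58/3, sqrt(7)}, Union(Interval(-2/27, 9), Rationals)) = {-53/4, -7/3, 29/9, 9, 58/3, sqrt(7)}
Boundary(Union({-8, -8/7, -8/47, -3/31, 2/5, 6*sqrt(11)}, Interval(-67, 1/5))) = {-67, 1/5, 2/5, 6*sqrt(11)}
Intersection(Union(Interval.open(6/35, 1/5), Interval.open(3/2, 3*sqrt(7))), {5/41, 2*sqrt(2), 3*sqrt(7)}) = {2*sqrt(2)}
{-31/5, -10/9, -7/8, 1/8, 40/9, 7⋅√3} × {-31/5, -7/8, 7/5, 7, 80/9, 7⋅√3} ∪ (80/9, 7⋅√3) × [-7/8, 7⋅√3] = ((80/9, 7⋅√3) × [-7/8, 7⋅√3]) ∪ ({-31/5, -10/9, -7/8, 1/8, 40/9, 7⋅√3} × {-31/5, -7/8, 7/5, 7, 80/9, 7⋅√3})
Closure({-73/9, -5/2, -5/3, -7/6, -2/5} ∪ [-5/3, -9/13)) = {-73/9, -5/2, -2/5} ∪ [-5/3, -9/13]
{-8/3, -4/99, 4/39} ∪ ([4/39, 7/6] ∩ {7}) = {-8/3, -4/99, 4/39}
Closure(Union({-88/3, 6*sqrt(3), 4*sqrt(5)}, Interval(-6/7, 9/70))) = Union({-88/3, 6*sqrt(3), 4*sqrt(5)}, Interval(-6/7, 9/70))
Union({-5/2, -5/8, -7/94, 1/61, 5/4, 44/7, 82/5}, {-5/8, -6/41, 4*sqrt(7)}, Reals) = Reals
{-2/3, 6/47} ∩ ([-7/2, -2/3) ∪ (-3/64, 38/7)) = {6/47}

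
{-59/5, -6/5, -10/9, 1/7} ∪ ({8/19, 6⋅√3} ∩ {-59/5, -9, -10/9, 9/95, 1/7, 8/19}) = {-59/5, -6/5, -10/9, 1/7, 8/19}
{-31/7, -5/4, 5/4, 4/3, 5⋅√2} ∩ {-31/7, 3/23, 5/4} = {-31/7, 5/4}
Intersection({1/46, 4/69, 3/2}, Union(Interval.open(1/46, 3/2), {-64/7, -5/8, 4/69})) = {4/69}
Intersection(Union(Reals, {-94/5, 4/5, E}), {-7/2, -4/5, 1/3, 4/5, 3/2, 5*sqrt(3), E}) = {-7/2, -4/5, 1/3, 4/5, 3/2, 5*sqrt(3), E}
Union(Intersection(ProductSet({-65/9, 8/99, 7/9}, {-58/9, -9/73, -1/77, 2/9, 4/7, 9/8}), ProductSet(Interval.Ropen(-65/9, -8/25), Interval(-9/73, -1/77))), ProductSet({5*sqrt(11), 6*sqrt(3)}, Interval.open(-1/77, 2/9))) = Union(ProductSet({-65/9}, {-9/73, -1/77}), ProductSet({5*sqrt(11), 6*sqrt(3)}, Interval.open(-1/77, 2/9)))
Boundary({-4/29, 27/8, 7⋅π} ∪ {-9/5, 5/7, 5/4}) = {-9/5, -4/29, 5/7, 5/4, 27/8, 7⋅π}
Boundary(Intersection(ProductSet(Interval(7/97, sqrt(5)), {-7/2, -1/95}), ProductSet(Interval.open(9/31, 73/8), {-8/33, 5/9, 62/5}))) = EmptySet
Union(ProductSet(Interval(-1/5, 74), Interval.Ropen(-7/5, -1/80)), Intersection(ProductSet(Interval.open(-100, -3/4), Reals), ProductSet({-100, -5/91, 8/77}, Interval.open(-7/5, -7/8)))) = ProductSet(Interval(-1/5, 74), Interval.Ropen(-7/5, -1/80))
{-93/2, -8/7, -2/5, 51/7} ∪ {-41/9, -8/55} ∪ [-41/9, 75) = {-93/2} ∪ [-41/9, 75)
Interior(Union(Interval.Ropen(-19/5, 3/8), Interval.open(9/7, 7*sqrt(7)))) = Union(Interval.open(-19/5, 3/8), Interval.open(9/7, 7*sqrt(7)))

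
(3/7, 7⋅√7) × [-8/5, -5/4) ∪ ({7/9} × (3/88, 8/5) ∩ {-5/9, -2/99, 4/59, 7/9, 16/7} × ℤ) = ({7/9} × {1}) ∪ ((3/7, 7⋅√7) × [-8/5, -5/4))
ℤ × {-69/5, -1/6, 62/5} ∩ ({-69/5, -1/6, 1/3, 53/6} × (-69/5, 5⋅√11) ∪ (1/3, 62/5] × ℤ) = ∅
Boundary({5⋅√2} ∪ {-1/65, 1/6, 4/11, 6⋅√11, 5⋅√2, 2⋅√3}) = {-1/65, 1/6, 4/11, 6⋅√11, 5⋅√2, 2⋅√3}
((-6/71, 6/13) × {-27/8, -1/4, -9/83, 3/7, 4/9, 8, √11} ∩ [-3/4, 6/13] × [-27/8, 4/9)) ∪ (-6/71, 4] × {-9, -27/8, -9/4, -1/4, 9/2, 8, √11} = ((-6/71, 6/13) × {-27/8, -1/4, -9/83, 3/7}) ∪ ((-6/71, 4] × {-9, -27/8, -9/4, -1/4, 9/2, 8, √11})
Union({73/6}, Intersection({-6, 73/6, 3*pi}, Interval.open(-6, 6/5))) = {73/6}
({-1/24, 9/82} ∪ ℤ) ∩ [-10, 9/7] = {-10, -9, …, 1} ∪ {-1/24, 9/82}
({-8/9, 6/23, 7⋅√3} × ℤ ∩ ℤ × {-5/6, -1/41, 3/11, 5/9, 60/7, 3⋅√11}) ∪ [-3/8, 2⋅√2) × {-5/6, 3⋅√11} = [-3/8, 2⋅√2) × {-5/6, 3⋅√11}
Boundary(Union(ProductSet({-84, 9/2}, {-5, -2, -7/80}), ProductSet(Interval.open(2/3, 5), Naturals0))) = Union(ProductSet({-84, 9/2}, {-5, -2, -7/80}), ProductSet(Interval(2/3, 5), Naturals0))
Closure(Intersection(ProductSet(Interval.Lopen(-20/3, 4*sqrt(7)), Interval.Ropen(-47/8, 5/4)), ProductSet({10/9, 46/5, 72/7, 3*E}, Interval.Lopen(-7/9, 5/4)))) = ProductSet({10/9, 46/5, 72/7, 3*E}, Interval(-7/9, 5/4))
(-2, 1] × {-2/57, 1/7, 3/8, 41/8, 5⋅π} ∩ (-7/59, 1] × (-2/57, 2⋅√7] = (-7/59, 1] × {1/7, 3/8, 41/8}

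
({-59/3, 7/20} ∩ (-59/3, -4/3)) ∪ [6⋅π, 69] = [6⋅π, 69]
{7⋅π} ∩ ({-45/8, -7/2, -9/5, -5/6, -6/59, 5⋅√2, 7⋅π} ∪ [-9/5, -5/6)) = {7⋅π}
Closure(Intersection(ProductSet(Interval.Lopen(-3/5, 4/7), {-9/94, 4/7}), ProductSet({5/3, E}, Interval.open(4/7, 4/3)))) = EmptySet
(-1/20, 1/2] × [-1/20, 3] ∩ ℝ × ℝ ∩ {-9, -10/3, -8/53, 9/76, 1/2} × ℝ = {9/76, 1/2} × [-1/20, 3]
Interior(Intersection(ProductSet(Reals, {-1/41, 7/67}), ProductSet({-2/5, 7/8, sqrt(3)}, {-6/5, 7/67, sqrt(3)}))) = EmptySet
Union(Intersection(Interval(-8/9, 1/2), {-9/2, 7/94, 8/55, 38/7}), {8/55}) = {7/94, 8/55}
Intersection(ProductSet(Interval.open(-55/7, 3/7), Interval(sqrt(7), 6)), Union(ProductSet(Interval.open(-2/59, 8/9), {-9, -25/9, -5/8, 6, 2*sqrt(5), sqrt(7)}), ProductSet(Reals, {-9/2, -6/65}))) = ProductSet(Interval.open(-2/59, 3/7), {6, 2*sqrt(5), sqrt(7)})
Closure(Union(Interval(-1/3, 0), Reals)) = Interval(-oo, oo)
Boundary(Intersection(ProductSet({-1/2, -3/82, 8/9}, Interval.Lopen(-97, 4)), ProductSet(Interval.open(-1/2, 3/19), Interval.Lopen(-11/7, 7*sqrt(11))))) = ProductSet({-3/82}, Interval(-11/7, 4))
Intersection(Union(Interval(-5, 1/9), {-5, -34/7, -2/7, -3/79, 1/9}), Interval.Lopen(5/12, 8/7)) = EmptySet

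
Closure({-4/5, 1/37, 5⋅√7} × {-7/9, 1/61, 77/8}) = {-4/5, 1/37, 5⋅√7} × {-7/9, 1/61, 77/8}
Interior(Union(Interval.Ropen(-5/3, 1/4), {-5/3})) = Interval.open(-5/3, 1/4)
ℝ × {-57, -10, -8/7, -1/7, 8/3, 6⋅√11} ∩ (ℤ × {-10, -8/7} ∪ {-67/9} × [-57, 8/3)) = (ℤ × {-10, -8/7}) ∪ ({-67/9} × {-57, -10, -8/7, -1/7})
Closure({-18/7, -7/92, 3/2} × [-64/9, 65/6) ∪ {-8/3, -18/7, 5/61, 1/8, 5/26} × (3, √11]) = ({-18/7, -7/92, 3/2} × [-64/9, 65/6]) ∪ ({-8/3, -18/7, 5/61, 1/8, 5/26} × [3, √11])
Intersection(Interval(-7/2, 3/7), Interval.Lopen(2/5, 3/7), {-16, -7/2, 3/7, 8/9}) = {3/7}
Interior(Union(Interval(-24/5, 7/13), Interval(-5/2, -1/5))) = Interval.open(-24/5, 7/13)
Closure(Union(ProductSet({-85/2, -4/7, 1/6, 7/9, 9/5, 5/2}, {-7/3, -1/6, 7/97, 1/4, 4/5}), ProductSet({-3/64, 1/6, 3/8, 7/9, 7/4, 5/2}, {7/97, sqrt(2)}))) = Union(ProductSet({-85/2, -4/7, 1/6, 7/9, 9/5, 5/2}, {-7/3, -1/6, 7/97, 1/4, 4/5}), ProductSet({-3/64, 1/6, 3/8, 7/9, 7/4, 5/2}, {7/97, sqrt(2)}))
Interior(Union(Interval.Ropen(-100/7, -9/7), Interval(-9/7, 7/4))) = Interval.open(-100/7, 7/4)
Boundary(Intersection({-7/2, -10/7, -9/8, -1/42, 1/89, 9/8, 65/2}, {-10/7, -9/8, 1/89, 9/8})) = {-10/7, -9/8, 1/89, 9/8}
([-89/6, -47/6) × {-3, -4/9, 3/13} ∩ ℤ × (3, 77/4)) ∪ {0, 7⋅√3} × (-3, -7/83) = {0, 7⋅√3} × (-3, -7/83)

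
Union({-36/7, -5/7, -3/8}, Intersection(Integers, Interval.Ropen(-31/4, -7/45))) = Union({-36/7, -5/7, -3/8}, Range(-7, 0, 1))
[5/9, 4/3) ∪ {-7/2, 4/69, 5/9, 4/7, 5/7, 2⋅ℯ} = {-7/2, 4/69, 2⋅ℯ} ∪ [5/9, 4/3)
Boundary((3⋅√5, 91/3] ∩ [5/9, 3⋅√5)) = ∅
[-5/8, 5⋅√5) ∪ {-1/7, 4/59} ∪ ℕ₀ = [-5/8, 5⋅√5) ∪ ℕ₀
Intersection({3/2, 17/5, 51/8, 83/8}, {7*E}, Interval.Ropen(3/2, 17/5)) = EmptySet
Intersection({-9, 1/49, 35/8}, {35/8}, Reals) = {35/8}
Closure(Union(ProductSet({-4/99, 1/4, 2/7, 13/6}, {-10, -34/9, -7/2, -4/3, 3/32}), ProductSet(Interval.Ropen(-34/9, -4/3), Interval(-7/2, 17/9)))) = Union(ProductSet({-4/99, 1/4, 2/7, 13/6}, {-10, -34/9, -7/2, -4/3, 3/32}), ProductSet(Interval(-34/9, -4/3), Interval(-7/2, 17/9)))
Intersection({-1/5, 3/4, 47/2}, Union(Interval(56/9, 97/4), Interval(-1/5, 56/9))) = {-1/5, 3/4, 47/2}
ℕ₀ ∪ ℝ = ℝ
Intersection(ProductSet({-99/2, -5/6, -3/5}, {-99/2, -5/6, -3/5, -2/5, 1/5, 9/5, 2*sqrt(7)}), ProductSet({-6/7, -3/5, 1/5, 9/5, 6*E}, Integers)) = EmptySet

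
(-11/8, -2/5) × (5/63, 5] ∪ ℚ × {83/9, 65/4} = (ℚ × {83/9, 65/4}) ∪ ((-11/8, -2/5) × (5/63, 5])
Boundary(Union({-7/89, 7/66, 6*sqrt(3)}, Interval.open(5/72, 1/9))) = {-7/89, 5/72, 1/9, 6*sqrt(3)}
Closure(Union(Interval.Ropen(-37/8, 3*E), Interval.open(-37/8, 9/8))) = Interval(-37/8, 3*E)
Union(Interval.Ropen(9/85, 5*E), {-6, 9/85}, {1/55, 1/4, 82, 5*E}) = Union({-6, 1/55, 82}, Interval(9/85, 5*E))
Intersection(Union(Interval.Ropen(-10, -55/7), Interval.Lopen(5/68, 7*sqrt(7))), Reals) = Union(Interval.Ropen(-10, -55/7), Interval.Lopen(5/68, 7*sqrt(7)))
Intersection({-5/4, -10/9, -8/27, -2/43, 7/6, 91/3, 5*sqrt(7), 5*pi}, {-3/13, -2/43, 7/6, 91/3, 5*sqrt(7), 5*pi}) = {-2/43, 7/6, 91/3, 5*sqrt(7), 5*pi}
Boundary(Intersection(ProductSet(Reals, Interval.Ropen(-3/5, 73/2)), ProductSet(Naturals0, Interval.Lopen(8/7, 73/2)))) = ProductSet(Naturals0, Interval(8/7, 73/2))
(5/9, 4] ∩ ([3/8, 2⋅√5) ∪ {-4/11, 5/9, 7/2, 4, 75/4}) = (5/9, 4]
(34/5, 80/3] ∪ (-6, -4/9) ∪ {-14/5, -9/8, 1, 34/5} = (-6, -4/9) ∪ {1} ∪ [34/5, 80/3]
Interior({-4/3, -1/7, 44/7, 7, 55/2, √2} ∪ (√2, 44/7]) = (√2, 44/7)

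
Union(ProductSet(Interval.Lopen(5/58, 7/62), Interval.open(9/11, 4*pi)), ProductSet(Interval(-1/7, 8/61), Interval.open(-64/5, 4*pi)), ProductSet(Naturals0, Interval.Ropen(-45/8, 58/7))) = Union(ProductSet(Interval(-1/7, 8/61), Interval.open(-64/5, 4*pi)), ProductSet(Naturals0, Interval.Ropen(-45/8, 58/7)))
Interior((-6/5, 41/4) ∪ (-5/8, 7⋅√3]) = (-6/5, 7⋅√3)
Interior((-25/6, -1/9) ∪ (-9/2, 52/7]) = (-9/2, 52/7)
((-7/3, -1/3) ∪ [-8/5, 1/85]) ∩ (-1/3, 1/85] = (-1/3, 1/85]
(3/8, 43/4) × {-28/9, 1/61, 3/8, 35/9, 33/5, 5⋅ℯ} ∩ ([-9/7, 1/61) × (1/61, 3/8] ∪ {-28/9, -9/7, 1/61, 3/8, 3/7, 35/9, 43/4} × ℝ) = {3/7, 35/9} × {-28/9, 1/61, 3/8, 35/9, 33/5, 5⋅ℯ}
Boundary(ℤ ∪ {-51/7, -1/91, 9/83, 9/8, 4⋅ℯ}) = ℤ ∪ {-51/7, -1/91, 9/83, 9/8, 4⋅ℯ}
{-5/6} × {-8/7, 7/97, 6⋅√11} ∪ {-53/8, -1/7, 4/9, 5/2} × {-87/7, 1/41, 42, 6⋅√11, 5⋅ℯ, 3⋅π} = ({-5/6} × {-8/7, 7/97, 6⋅√11}) ∪ ({-53/8, -1/7, 4/9, 5/2} × {-87/7, 1/41, 42, 6⋅√11, 5⋅ℯ, 3⋅π})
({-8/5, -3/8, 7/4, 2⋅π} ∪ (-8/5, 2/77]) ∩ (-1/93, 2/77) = (-1/93, 2/77)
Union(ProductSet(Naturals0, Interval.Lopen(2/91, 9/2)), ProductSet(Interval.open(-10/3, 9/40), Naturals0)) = Union(ProductSet(Interval.open(-10/3, 9/40), Naturals0), ProductSet(Naturals0, Interval.Lopen(2/91, 9/2)))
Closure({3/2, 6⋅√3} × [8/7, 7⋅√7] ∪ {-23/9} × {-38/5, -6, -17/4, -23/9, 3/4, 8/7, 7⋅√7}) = ({-23/9} × {-38/5, -6, -17/4, -23/9, 3/4, 8/7, 7⋅√7}) ∪ ({3/2, 6⋅√3} × [8/7, 7⋅√7])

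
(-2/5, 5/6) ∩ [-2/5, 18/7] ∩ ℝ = (-2/5, 5/6)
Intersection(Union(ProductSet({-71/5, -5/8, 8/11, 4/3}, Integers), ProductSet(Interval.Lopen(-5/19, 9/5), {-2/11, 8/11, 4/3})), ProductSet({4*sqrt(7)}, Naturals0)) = EmptySet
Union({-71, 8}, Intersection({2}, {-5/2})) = {-71, 8}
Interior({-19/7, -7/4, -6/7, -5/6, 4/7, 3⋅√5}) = ∅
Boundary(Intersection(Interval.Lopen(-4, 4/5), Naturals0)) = Range(0, 1, 1)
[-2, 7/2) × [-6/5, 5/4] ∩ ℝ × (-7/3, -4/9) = [-2, 7/2) × [-6/5, -4/9)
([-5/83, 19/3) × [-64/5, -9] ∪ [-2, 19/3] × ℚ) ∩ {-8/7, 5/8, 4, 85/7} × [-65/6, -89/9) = ({5/8, 4} × [-65/6, -89/9)) ∪ ({-8/7, 5/8, 4} × (ℚ ∩ [-65/6, -89/9)))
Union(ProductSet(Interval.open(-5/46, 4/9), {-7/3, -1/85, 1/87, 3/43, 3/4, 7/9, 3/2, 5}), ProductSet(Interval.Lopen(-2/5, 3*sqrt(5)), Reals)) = ProductSet(Interval.Lopen(-2/5, 3*sqrt(5)), Reals)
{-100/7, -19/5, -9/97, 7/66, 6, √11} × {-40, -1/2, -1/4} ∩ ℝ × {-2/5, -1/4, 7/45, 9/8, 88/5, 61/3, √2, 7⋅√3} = {-100/7, -19/5, -9/97, 7/66, 6, √11} × {-1/4}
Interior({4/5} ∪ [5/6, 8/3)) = (5/6, 8/3)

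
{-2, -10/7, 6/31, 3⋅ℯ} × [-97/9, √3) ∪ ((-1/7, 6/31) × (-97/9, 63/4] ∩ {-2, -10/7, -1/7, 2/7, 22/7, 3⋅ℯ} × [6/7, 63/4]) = {-2, -10/7, 6/31, 3⋅ℯ} × [-97/9, √3)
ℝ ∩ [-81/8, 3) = [-81/8, 3)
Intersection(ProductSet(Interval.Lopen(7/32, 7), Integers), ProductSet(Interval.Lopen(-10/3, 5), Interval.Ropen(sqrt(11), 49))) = ProductSet(Interval.Lopen(7/32, 5), Range(4, 49, 1))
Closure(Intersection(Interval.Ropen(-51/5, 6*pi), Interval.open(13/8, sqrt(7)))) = Interval(13/8, sqrt(7))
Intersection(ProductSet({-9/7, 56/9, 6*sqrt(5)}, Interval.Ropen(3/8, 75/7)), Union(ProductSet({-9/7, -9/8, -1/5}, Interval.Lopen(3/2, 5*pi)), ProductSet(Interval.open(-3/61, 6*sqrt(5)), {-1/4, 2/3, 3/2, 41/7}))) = Union(ProductSet({-9/7}, Interval.open(3/2, 75/7)), ProductSet({56/9}, {2/3, 3/2, 41/7}))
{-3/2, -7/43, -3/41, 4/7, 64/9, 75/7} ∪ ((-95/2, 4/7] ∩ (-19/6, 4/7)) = (-19/6, 4/7] ∪ {64/9, 75/7}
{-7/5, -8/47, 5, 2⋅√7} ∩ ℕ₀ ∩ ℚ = {5}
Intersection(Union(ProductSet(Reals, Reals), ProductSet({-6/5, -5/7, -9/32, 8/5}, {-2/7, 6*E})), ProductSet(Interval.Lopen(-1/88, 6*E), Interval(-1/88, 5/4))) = ProductSet(Interval.Lopen(-1/88, 6*E), Interval(-1/88, 5/4))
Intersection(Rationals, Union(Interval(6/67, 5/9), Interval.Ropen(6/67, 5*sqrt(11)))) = Intersection(Interval.Ropen(6/67, 5*sqrt(11)), Rationals)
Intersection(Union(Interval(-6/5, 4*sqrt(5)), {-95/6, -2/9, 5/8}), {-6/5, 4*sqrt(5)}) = {-6/5, 4*sqrt(5)}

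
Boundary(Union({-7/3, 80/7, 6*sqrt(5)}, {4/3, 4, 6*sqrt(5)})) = {-7/3, 4/3, 4, 80/7, 6*sqrt(5)}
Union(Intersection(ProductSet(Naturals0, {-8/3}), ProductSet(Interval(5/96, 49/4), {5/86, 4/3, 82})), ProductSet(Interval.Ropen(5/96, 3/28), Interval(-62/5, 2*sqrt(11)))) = ProductSet(Interval.Ropen(5/96, 3/28), Interval(-62/5, 2*sqrt(11)))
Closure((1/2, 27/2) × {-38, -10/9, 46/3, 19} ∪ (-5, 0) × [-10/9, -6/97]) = ([-5, 0] × [-10/9, -6/97]) ∪ ([1/2, 27/2] × {-38, -10/9, 46/3, 19})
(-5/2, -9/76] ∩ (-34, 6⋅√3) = (-5/2, -9/76]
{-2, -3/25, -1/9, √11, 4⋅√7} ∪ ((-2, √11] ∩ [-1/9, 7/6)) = {-2, -3/25, √11, 4⋅√7} ∪ [-1/9, 7/6)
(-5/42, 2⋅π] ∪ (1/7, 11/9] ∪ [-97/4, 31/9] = [-97/4, 2⋅π]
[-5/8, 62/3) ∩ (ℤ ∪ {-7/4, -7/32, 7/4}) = {-7/32, 7/4} ∪ {0, 1, …, 20}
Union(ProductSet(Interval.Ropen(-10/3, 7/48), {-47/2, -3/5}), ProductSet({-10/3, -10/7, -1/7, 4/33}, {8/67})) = Union(ProductSet({-10/3, -10/7, -1/7, 4/33}, {8/67}), ProductSet(Interval.Ropen(-10/3, 7/48), {-47/2, -3/5}))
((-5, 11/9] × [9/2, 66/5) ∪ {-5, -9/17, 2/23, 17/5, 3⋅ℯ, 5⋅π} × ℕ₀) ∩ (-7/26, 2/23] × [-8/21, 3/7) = {2/23} × {0}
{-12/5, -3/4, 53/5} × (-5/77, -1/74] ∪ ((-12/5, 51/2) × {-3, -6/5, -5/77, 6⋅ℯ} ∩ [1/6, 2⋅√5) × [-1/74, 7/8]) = {-12/5, -3/4, 53/5} × (-5/77, -1/74]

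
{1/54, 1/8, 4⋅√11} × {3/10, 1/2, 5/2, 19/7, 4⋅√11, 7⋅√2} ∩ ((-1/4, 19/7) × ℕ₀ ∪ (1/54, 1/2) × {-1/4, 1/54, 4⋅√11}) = {1/8} × {4⋅√11}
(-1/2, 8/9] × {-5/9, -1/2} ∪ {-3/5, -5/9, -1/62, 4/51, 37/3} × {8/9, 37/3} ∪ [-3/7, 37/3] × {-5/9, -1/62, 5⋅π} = ((-1/2, 8/9] × {-5/9, -1/2}) ∪ ({-3/5, -5/9, -1/62, 4/51, 37/3} × {8/9, 37/3}) ∪ ([-3/7, 37/3] × {-5/9, -1/62, 5⋅π})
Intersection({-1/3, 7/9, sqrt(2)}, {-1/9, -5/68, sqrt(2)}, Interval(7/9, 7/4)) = {sqrt(2)}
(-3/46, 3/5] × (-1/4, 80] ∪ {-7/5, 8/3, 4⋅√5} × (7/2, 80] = ((-3/46, 3/5] × (-1/4, 80]) ∪ ({-7/5, 8/3, 4⋅√5} × (7/2, 80])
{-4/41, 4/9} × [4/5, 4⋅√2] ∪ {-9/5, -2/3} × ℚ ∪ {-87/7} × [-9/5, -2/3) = ({-9/5, -2/3} × ℚ) ∪ ({-87/7} × [-9/5, -2/3)) ∪ ({-4/41, 4/9} × [4/5, 4⋅√2])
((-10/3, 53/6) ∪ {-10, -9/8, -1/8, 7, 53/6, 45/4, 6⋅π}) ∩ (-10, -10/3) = ∅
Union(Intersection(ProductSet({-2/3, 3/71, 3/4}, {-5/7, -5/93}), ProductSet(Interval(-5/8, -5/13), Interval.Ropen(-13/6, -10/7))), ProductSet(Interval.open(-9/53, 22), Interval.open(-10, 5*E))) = ProductSet(Interval.open(-9/53, 22), Interval.open(-10, 5*E))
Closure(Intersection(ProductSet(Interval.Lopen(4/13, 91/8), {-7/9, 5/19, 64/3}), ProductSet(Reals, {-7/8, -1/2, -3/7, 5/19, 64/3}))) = ProductSet(Interval(4/13, 91/8), {5/19, 64/3})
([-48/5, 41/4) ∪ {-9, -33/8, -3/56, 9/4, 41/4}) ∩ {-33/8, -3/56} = {-33/8, -3/56}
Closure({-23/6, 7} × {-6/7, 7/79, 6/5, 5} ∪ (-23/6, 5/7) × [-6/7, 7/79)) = ({-23/6, 5/7} × [-6/7, 7/79]) ∪ ({-23/6, 7} × {-6/7, 7/79, 6/5, 5}) ∪ ([-23/6, 5/7] × {-6/7, 7/79}) ∪ ((-23/6, 5/7) × [-6/7, 7/79))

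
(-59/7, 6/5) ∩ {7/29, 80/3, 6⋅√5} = {7/29}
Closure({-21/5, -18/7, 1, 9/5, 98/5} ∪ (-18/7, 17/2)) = {-21/5, 98/5} ∪ [-18/7, 17/2]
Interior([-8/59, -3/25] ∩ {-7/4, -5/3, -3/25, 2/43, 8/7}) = ∅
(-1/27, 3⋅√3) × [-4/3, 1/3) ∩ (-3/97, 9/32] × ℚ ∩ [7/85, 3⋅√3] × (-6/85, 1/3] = [7/85, 9/32] × (ℚ ∩ (-6/85, 1/3))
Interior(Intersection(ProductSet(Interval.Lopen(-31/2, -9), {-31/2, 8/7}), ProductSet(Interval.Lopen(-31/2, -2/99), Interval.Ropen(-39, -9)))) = EmptySet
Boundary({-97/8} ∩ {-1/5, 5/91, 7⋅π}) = ∅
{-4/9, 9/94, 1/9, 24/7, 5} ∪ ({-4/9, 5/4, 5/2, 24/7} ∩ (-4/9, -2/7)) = {-4/9, 9/94, 1/9, 24/7, 5}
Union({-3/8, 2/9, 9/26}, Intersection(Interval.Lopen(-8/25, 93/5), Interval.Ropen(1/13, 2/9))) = Union({-3/8, 9/26}, Interval(1/13, 2/9))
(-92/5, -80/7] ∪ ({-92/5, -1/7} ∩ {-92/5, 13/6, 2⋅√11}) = [-92/5, -80/7]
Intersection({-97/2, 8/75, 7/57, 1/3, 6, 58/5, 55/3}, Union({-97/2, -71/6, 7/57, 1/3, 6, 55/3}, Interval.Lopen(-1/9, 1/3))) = {-97/2, 8/75, 7/57, 1/3, 6, 55/3}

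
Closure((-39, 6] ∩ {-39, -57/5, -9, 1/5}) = {-57/5, -9, 1/5}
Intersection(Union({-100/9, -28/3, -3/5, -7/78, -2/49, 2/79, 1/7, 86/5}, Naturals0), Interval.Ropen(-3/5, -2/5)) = {-3/5}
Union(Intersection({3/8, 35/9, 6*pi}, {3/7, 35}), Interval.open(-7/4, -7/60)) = Interval.open(-7/4, -7/60)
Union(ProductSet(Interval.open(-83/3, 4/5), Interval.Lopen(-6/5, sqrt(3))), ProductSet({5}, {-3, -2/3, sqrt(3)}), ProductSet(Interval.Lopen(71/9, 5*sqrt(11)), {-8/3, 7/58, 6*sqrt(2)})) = Union(ProductSet({5}, {-3, -2/3, sqrt(3)}), ProductSet(Interval.open(-83/3, 4/5), Interval.Lopen(-6/5, sqrt(3))), ProductSet(Interval.Lopen(71/9, 5*sqrt(11)), {-8/3, 7/58, 6*sqrt(2)}))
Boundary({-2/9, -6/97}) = {-2/9, -6/97}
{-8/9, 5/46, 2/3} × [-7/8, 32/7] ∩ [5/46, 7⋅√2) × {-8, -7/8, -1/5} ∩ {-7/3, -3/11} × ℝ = ∅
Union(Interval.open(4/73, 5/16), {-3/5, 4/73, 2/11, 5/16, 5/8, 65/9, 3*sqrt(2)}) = Union({-3/5, 5/8, 65/9, 3*sqrt(2)}, Interval(4/73, 5/16))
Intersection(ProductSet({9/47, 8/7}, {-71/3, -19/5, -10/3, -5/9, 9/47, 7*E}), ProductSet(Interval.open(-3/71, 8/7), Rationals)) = ProductSet({9/47}, {-71/3, -19/5, -10/3, -5/9, 9/47})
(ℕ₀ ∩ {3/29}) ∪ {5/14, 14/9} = {5/14, 14/9}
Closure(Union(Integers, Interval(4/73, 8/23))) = Union(Integers, Interval(4/73, 8/23))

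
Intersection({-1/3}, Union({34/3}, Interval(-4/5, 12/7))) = {-1/3}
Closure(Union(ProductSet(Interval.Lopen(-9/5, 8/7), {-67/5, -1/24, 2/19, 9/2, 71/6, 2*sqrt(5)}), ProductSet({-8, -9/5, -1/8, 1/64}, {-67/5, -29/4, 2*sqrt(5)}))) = Union(ProductSet({-8, -9/5, -1/8, 1/64}, {-67/5, -29/4, 2*sqrt(5)}), ProductSet(Interval(-9/5, 8/7), {-67/5, -1/24, 2/19, 9/2, 71/6, 2*sqrt(5)}))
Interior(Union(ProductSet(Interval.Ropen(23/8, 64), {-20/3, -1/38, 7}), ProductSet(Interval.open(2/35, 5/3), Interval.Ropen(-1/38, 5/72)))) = ProductSet(Interval.open(2/35, 5/3), Interval.open(-1/38, 5/72))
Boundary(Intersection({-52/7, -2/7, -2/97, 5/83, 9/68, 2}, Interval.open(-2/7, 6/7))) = {-2/97, 5/83, 9/68}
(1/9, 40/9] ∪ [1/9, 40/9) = [1/9, 40/9]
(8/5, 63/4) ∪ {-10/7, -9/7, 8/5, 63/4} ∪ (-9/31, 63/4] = {-10/7, -9/7} ∪ (-9/31, 63/4]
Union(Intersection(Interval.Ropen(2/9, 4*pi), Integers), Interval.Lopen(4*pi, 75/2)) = Union(Interval.Lopen(4*pi, 75/2), Range(1, 13, 1))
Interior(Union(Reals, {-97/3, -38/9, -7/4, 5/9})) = Reals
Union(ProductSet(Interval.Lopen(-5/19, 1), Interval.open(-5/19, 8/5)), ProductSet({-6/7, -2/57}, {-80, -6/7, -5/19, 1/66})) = Union(ProductSet({-6/7, -2/57}, {-80, -6/7, -5/19, 1/66}), ProductSet(Interval.Lopen(-5/19, 1), Interval.open(-5/19, 8/5)))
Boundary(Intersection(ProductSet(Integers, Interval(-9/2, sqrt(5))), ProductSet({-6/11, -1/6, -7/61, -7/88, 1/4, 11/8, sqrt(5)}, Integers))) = EmptySet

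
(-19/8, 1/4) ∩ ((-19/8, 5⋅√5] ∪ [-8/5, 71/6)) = (-19/8, 1/4)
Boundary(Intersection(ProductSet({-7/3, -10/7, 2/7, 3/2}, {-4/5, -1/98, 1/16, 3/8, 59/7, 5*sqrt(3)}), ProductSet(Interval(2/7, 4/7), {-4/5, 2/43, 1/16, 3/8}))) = ProductSet({2/7}, {-4/5, 1/16, 3/8})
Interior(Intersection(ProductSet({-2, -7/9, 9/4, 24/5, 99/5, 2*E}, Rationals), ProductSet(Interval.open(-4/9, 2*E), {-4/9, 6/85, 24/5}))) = EmptySet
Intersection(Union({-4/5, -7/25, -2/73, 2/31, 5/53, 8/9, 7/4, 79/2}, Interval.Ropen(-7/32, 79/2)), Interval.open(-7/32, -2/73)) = Interval.open(-7/32, -2/73)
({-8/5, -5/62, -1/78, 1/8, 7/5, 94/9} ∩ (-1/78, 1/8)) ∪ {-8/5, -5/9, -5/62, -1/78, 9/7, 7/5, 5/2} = {-8/5, -5/9, -5/62, -1/78, 9/7, 7/5, 5/2}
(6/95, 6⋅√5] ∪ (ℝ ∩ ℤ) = ℤ ∪ (6/95, 6⋅√5]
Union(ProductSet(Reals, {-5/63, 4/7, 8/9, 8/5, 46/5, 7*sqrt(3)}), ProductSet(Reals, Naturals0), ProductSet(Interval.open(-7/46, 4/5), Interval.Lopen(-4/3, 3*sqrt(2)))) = Union(ProductSet(Interval.open(-7/46, 4/5), Interval.Lopen(-4/3, 3*sqrt(2))), ProductSet(Reals, Union({-5/63, 4/7, 8/9, 8/5, 46/5, 7*sqrt(3)}, Naturals0)))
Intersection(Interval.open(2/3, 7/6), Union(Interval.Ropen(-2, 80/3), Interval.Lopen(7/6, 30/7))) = Interval.open(2/3, 7/6)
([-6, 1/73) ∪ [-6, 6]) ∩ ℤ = {-6, -5, …, 6}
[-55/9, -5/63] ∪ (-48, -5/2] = (-48, -5/63]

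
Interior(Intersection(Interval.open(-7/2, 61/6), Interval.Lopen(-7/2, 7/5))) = Interval.open(-7/2, 7/5)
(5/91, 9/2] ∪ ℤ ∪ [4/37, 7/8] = ℤ ∪ (5/91, 9/2]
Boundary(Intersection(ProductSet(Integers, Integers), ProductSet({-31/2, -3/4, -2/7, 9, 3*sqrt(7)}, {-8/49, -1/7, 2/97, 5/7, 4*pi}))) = EmptySet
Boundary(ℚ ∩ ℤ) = ℤ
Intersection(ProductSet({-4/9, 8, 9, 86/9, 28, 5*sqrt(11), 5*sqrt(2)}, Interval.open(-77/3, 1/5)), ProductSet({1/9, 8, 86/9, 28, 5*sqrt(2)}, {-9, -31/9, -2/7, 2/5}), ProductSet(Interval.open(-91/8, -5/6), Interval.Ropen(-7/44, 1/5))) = EmptySet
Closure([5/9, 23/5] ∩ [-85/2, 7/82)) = ∅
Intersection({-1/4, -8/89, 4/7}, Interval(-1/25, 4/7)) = {4/7}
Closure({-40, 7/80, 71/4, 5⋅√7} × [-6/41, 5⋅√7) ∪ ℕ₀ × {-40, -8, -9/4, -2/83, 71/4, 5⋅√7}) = (ℕ₀ × {-40, -8, -9/4, -2/83, 71/4, 5⋅√7}) ∪ ({-40, 7/80, 71/4, 5⋅√7} × [-6/41, 5⋅√7])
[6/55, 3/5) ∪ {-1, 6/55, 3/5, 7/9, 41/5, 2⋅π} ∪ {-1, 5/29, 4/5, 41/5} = {-1, 7/9, 4/5, 41/5, 2⋅π} ∪ [6/55, 3/5]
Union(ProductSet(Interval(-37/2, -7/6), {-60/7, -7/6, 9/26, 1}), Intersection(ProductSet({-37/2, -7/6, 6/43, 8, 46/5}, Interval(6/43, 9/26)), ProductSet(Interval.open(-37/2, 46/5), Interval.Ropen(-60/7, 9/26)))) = Union(ProductSet({-7/6, 6/43, 8}, Interval.Ropen(6/43, 9/26)), ProductSet(Interval(-37/2, -7/6), {-60/7, -7/6, 9/26, 1}))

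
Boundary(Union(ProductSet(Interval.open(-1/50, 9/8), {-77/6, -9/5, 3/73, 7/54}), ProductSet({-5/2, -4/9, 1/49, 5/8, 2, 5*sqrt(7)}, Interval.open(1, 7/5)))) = Union(ProductSet({-5/2, -4/9, 1/49, 5/8, 2, 5*sqrt(7)}, Interval(1, 7/5)), ProductSet(Interval(-1/50, 9/8), {-77/6, -9/5, 3/73, 7/54}))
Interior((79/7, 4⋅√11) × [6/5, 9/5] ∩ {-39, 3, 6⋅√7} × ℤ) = ∅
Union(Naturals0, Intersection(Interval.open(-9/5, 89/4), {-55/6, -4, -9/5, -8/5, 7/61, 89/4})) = Union({-8/5, 7/61}, Naturals0)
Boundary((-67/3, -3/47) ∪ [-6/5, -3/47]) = {-67/3, -3/47}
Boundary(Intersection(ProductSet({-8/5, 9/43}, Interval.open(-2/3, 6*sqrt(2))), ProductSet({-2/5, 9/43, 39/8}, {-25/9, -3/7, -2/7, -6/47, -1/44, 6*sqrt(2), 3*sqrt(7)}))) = ProductSet({9/43}, {-3/7, -2/7, -6/47, -1/44, 3*sqrt(7)})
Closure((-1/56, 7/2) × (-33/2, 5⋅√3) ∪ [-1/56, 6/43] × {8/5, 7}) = ([-1/56, 6/43] × {8/5, 7}) ∪ ({-1/56, 7/2} × [-33/2, 5⋅√3]) ∪ ([-1/56, 7/2] × {-33/2, 5⋅√3}) ∪ ((-1/56, 7/2) × (-33/2, 5⋅√3))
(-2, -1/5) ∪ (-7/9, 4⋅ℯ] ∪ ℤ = ℤ ∪ [-2, 4⋅ℯ]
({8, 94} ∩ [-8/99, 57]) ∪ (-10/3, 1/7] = (-10/3, 1/7] ∪ {8}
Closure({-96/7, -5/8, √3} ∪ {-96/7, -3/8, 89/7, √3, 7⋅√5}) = {-96/7, -5/8, -3/8, 89/7, √3, 7⋅√5}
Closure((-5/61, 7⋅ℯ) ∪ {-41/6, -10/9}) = {-41/6, -10/9} ∪ [-5/61, 7⋅ℯ]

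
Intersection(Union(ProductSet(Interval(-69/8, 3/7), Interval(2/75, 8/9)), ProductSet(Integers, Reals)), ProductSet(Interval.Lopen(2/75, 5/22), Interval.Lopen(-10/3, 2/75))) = ProductSet(Interval.Lopen(2/75, 5/22), {2/75})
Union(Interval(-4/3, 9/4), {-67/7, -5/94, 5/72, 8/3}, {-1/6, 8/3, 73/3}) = Union({-67/7, 8/3, 73/3}, Interval(-4/3, 9/4))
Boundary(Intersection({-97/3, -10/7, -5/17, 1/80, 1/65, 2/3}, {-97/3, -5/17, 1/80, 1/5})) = {-97/3, -5/17, 1/80}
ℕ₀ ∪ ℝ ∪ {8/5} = ℝ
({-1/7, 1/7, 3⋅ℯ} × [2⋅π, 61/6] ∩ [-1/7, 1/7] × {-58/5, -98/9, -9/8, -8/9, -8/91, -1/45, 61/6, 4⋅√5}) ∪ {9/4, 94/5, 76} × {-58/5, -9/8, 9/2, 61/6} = ({9/4, 94/5, 76} × {-58/5, -9/8, 9/2, 61/6}) ∪ ({-1/7, 1/7} × {61/6, 4⋅√5})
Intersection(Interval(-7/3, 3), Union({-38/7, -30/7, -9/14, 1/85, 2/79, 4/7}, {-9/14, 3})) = {-9/14, 1/85, 2/79, 4/7, 3}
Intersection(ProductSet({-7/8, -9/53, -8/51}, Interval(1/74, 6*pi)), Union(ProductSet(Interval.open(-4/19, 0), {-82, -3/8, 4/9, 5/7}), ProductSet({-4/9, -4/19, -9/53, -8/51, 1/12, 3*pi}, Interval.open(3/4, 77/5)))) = ProductSet({-9/53, -8/51}, Union({4/9, 5/7}, Interval.open(3/4, 77/5)))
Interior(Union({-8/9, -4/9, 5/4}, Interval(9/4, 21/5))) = Interval.open(9/4, 21/5)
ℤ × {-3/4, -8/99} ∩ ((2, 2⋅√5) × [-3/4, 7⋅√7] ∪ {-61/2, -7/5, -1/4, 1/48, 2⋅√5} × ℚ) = {3, 4} × {-3/4, -8/99}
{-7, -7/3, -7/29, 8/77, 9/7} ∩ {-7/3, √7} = {-7/3}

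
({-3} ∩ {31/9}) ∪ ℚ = ℚ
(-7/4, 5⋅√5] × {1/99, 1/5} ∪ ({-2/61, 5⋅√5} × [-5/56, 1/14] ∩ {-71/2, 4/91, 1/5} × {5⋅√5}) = (-7/4, 5⋅√5] × {1/99, 1/5}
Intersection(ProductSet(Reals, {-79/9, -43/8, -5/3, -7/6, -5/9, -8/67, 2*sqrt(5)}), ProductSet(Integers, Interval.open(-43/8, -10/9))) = ProductSet(Integers, {-5/3, -7/6})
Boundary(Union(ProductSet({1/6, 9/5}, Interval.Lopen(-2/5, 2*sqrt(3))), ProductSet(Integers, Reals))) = Union(ProductSet({1/6, 9/5}, Interval(-2/5, 2*sqrt(3))), ProductSet(Integers, Reals))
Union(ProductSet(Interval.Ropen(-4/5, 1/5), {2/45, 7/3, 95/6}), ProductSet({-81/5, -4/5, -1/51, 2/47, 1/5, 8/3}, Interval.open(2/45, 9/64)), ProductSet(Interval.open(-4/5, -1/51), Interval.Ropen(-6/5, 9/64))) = Union(ProductSet({-81/5, -4/5, -1/51, 2/47, 1/5, 8/3}, Interval.open(2/45, 9/64)), ProductSet(Interval.open(-4/5, -1/51), Interval.Ropen(-6/5, 9/64)), ProductSet(Interval.Ropen(-4/5, 1/5), {2/45, 7/3, 95/6}))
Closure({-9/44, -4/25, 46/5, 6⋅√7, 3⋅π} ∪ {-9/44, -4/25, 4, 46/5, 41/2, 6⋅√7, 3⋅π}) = {-9/44, -4/25, 4, 46/5, 41/2, 6⋅√7, 3⋅π}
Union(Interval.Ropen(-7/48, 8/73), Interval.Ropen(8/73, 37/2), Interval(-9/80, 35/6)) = Interval.Ropen(-7/48, 37/2)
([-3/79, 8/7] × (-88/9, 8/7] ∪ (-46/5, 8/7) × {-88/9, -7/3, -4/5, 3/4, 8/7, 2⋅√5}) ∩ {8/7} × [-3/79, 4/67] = {8/7} × [-3/79, 4/67]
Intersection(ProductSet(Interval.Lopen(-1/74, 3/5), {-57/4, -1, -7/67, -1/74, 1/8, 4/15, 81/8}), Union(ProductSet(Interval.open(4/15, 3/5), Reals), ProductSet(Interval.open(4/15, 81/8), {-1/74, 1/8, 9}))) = Union(ProductSet(Interval.Lopen(4/15, 3/5), {-1/74, 1/8}), ProductSet(Interval.open(4/15, 3/5), {-57/4, -1, -7/67, -1/74, 1/8, 4/15, 81/8}))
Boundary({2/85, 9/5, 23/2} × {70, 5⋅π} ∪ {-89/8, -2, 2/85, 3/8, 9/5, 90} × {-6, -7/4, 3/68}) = ({2/85, 9/5, 23/2} × {70, 5⋅π}) ∪ ({-89/8, -2, 2/85, 3/8, 9/5, 90} × {-6, -7/4, 3/68})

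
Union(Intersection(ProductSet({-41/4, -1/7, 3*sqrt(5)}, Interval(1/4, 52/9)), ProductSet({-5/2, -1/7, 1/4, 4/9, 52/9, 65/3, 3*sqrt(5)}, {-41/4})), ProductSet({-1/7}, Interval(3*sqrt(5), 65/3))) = ProductSet({-1/7}, Interval(3*sqrt(5), 65/3))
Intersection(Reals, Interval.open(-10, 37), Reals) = Interval.open(-10, 37)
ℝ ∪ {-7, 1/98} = ℝ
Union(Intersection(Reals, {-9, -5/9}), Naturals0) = Union({-9, -5/9}, Naturals0)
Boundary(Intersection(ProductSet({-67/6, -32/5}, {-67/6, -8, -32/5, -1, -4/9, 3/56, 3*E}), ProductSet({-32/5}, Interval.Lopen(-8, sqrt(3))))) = ProductSet({-32/5}, {-32/5, -1, -4/9, 3/56})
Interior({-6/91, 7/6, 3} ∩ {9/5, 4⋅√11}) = ∅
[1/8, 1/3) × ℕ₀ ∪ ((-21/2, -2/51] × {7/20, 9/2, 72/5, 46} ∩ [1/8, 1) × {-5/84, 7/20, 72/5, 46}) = [1/8, 1/3) × ℕ₀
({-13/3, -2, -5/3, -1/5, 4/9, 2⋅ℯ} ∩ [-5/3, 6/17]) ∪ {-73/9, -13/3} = {-73/9, -13/3, -5/3, -1/5}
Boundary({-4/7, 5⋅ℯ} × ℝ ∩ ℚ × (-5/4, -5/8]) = {-4/7} × [-5/4, -5/8]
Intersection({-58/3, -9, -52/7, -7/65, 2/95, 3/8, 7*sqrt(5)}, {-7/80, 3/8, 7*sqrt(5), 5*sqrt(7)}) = {3/8, 7*sqrt(5)}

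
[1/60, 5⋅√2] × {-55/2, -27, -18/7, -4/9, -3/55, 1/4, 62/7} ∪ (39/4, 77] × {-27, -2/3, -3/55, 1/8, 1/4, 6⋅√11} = ((39/4, 77] × {-27, -2/3, -3/55, 1/8, 1/4, 6⋅√11}) ∪ ([1/60, 5⋅√2] × {-55/2, -27, -18/7, -4/9, -3/55, 1/4, 62/7})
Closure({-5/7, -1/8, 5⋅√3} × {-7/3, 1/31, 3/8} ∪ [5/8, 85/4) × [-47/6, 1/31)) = ({5/8, 85/4} × [-47/6, 1/31]) ∪ ([5/8, 85/4] × {-47/6, 1/31}) ∪ ([5/8, 85/4) × [-47/6, 1/31)) ∪ ({-5/7, -1/8, 5⋅√3} × {-7/3, 1/31, 3/8})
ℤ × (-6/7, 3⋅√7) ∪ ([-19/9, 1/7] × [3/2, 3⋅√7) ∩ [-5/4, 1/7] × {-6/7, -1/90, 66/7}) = ℤ × (-6/7, 3⋅√7)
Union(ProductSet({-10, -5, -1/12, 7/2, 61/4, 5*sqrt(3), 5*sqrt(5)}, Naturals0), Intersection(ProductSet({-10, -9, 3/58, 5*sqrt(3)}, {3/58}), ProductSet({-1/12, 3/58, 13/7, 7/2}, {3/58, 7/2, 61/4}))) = Union(ProductSet({3/58}, {3/58}), ProductSet({-10, -5, -1/12, 7/2, 61/4, 5*sqrt(3), 5*sqrt(5)}, Naturals0))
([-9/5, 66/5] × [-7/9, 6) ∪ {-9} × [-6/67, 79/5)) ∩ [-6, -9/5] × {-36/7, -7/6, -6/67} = {-9/5} × {-6/67}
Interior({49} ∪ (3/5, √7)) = (3/5, √7)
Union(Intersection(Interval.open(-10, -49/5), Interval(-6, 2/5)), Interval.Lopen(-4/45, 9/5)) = Interval.Lopen(-4/45, 9/5)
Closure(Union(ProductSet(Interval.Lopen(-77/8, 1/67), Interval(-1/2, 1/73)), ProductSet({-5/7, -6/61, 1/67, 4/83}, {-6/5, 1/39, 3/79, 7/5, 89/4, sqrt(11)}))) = Union(ProductSet({-5/7, -6/61, 1/67, 4/83}, {-6/5, 1/39, 3/79, 7/5, 89/4, sqrt(11)}), ProductSet(Interval(-77/8, 1/67), Interval(-1/2, 1/73)))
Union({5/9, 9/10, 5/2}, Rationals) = Rationals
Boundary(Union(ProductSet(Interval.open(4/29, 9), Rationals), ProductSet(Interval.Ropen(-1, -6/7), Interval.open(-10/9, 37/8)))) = Union(ProductSet({-1, -6/7}, Interval(-10/9, 37/8)), ProductSet(Interval(-1, -6/7), {-10/9, 37/8}), ProductSet(Interval(4/29, 9), Reals))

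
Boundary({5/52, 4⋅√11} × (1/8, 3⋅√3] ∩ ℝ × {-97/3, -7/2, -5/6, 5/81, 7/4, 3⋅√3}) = {5/52, 4⋅√11} × {7/4, 3⋅√3}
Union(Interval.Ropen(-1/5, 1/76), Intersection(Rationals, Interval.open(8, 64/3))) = Union(Intersection(Interval.open(8, 64/3), Rationals), Interval.Ropen(-1/5, 1/76))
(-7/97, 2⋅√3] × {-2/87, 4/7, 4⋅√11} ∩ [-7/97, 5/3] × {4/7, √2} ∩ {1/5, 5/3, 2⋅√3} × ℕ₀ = ∅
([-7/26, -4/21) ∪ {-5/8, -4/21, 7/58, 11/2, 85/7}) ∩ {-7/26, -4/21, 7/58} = {-7/26, -4/21, 7/58}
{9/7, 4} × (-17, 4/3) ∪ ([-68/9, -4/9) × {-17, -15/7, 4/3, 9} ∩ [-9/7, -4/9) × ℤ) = ({9/7, 4} × (-17, 4/3)) ∪ ([-9/7, -4/9) × {-17, 9})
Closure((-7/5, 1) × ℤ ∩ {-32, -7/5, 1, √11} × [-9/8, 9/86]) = ∅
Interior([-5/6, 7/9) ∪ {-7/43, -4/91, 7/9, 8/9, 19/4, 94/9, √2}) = (-5/6, 7/9)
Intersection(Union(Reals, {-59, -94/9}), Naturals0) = Naturals0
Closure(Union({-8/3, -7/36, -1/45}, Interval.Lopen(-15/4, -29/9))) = Union({-8/3, -7/36, -1/45}, Interval(-15/4, -29/9))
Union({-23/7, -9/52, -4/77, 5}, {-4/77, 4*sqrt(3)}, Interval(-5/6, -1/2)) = Union({-23/7, -9/52, -4/77, 5, 4*sqrt(3)}, Interval(-5/6, -1/2))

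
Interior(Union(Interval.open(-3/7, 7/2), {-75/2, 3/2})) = Interval.open(-3/7, 7/2)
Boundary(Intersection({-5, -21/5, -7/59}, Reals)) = {-5, -21/5, -7/59}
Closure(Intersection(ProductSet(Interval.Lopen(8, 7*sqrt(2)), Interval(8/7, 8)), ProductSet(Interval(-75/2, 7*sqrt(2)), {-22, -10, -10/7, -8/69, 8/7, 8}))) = ProductSet(Interval(8, 7*sqrt(2)), {8/7, 8})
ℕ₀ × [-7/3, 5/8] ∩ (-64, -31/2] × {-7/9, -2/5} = ∅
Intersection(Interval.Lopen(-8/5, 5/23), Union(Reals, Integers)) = Interval.Lopen(-8/5, 5/23)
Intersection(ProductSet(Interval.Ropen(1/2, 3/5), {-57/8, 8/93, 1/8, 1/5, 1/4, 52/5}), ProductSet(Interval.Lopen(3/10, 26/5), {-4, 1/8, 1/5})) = ProductSet(Interval.Ropen(1/2, 3/5), {1/8, 1/5})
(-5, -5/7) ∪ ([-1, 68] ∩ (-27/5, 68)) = (-5, 68)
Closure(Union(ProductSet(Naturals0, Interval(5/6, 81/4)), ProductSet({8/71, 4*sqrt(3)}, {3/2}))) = Union(ProductSet({8/71, 4*sqrt(3)}, {3/2}), ProductSet(Naturals0, Interval(5/6, 81/4)))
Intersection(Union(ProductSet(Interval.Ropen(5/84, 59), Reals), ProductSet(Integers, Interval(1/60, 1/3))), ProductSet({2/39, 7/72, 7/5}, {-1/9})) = ProductSet({7/72, 7/5}, {-1/9})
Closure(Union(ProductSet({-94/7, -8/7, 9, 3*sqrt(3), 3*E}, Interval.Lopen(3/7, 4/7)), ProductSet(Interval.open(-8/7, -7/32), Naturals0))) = Union(ProductSet({-94/7, -8/7, 9, 3*sqrt(3), 3*E}, Interval(3/7, 4/7)), ProductSet(Interval(-8/7, -7/32), Naturals0))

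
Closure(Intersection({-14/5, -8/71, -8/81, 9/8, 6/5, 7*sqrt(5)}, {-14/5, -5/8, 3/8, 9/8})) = {-14/5, 9/8}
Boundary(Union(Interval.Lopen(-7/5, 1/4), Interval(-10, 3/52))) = {-10, 1/4}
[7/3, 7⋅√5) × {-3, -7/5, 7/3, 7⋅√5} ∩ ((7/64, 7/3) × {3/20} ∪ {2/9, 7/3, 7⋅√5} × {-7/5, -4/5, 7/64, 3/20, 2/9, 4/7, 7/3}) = {7/3} × {-7/5, 7/3}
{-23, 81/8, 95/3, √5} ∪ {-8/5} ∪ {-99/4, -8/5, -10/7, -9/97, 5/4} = {-99/4, -23, -8/5, -10/7, -9/97, 5/4, 81/8, 95/3, √5}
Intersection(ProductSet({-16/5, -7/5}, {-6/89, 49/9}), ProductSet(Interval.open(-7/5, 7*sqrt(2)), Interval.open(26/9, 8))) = EmptySet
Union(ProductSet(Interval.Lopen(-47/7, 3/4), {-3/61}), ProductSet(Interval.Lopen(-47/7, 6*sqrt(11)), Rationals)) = ProductSet(Interval.Lopen(-47/7, 6*sqrt(11)), Rationals)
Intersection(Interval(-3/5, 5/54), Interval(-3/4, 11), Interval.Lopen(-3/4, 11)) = Interval(-3/5, 5/54)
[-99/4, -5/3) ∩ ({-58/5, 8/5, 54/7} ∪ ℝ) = [-99/4, -5/3)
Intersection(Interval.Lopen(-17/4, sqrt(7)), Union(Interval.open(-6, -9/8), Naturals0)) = Union(Interval.open(-17/4, -9/8), Range(0, 3, 1))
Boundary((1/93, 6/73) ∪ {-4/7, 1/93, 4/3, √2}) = {-4/7, 1/93, 6/73, 4/3, √2}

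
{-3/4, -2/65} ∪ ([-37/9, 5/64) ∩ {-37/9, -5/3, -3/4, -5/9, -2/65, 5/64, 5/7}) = {-37/9, -5/3, -3/4, -5/9, -2/65}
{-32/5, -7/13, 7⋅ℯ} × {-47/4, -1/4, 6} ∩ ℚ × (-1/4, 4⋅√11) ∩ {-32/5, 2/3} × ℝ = {-32/5} × {6}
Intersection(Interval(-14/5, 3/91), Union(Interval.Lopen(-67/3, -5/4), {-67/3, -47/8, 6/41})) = Interval(-14/5, -5/4)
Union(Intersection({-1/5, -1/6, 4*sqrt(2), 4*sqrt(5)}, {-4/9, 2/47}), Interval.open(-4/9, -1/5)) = Interval.open(-4/9, -1/5)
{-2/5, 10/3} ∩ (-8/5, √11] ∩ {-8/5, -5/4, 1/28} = ∅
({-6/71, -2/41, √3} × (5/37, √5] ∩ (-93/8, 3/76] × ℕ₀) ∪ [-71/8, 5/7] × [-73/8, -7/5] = ({-6/71, -2/41} × {1, 2}) ∪ ([-71/8, 5/7] × [-73/8, -7/5])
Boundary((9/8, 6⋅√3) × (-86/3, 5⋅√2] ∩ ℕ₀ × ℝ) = {2, 3, …, 10} × [-86/3, 5⋅√2]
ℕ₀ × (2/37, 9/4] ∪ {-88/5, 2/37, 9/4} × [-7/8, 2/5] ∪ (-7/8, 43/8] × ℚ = ((-7/8, 43/8] × ℚ) ∪ (ℕ₀ × (2/37, 9/4]) ∪ ({-88/5, 2/37, 9/4} × [-7/8, 2/5])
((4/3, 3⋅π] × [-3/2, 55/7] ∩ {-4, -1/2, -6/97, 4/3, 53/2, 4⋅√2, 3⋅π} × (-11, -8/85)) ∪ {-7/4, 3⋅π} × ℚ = ({-7/4, 3⋅π} × ℚ) ∪ ({4⋅√2, 3⋅π} × [-3/2, -8/85))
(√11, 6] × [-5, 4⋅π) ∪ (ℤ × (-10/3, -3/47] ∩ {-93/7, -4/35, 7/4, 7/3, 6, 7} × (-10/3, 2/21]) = ({6, 7} × (-10/3, -3/47]) ∪ ((√11, 6] × [-5, 4⋅π))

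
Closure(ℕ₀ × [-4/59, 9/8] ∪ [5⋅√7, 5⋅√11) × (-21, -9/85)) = ({5⋅√11, 5⋅√7} × [-21, -9/85]) ∪ ([5⋅√7, 5⋅√11] × {-21, -9/85}) ∪ ([5⋅√7, 5⋅√11) × (-21, -9/85)) ∪ ((ℕ₀ ∪ (ℕ₀ \ (5⋅√7, 5⋅√11))) × [-4/59, 9/8])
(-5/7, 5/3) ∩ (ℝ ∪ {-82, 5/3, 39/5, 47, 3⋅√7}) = (-5/7, 5/3)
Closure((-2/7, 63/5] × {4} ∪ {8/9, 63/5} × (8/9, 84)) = ([-2/7, 63/5] × {4}) ∪ ({8/9, 63/5} × [8/9, 84])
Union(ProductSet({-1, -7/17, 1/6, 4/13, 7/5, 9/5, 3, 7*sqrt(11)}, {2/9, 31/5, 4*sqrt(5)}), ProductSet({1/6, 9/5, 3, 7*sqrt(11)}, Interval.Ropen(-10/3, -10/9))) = Union(ProductSet({1/6, 9/5, 3, 7*sqrt(11)}, Interval.Ropen(-10/3, -10/9)), ProductSet({-1, -7/17, 1/6, 4/13, 7/5, 9/5, 3, 7*sqrt(11)}, {2/9, 31/5, 4*sqrt(5)}))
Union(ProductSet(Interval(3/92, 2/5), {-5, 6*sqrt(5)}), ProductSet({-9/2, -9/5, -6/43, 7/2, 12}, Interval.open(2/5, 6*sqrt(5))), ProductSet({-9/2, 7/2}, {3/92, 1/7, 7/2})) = Union(ProductSet({-9/2, 7/2}, {3/92, 1/7, 7/2}), ProductSet({-9/2, -9/5, -6/43, 7/2, 12}, Interval.open(2/5, 6*sqrt(5))), ProductSet(Interval(3/92, 2/5), {-5, 6*sqrt(5)}))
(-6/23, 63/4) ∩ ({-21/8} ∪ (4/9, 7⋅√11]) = (4/9, 63/4)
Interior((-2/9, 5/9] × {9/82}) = ∅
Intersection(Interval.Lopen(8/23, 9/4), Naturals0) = Range(1, 3, 1)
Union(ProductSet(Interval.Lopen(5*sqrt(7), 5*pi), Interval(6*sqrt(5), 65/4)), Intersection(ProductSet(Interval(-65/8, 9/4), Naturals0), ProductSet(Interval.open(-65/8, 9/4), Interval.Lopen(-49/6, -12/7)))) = ProductSet(Interval.Lopen(5*sqrt(7), 5*pi), Interval(6*sqrt(5), 65/4))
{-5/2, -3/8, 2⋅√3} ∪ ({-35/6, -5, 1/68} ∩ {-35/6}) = {-35/6, -5/2, -3/8, 2⋅√3}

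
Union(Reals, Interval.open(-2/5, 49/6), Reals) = Interval(-oo, oo)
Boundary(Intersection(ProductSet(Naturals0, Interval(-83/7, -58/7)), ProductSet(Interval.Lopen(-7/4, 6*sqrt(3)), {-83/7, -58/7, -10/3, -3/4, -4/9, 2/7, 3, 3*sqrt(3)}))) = ProductSet(Range(0, 11, 1), {-83/7, -58/7})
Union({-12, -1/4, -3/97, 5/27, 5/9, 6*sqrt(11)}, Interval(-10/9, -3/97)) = Union({-12, 5/27, 5/9, 6*sqrt(11)}, Interval(-10/9, -3/97))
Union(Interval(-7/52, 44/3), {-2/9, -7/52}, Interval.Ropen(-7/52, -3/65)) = Union({-2/9}, Interval(-7/52, 44/3))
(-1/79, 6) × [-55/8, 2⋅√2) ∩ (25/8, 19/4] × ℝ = (25/8, 19/4] × [-55/8, 2⋅√2)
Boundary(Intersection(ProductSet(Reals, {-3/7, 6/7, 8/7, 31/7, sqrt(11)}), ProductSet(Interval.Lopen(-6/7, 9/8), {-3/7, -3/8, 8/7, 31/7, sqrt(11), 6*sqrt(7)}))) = ProductSet(Interval(-6/7, 9/8), {-3/7, 8/7, 31/7, sqrt(11)})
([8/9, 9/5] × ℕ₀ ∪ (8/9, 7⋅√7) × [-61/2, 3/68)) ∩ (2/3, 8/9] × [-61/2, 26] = {8/9} × {0, 1, …, 26}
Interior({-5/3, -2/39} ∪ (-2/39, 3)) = (-2/39, 3)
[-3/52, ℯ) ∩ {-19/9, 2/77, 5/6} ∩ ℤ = ∅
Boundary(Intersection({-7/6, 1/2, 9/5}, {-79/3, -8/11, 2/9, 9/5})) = {9/5}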